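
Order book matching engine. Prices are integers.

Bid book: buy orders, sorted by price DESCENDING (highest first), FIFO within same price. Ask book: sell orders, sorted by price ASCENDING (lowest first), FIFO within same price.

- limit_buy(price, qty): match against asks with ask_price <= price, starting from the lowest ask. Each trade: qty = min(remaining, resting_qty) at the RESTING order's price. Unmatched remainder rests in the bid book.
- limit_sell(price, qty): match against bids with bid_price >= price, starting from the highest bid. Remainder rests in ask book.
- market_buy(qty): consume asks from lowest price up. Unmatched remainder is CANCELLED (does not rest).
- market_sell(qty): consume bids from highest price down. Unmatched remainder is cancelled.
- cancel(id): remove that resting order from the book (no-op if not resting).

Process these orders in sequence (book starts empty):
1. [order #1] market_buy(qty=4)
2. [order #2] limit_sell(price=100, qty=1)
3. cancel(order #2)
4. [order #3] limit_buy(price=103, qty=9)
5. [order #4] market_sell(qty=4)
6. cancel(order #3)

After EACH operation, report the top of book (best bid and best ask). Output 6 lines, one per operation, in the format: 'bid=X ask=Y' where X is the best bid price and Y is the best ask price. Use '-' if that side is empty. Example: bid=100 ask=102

After op 1 [order #1] market_buy(qty=4): fills=none; bids=[-] asks=[-]
After op 2 [order #2] limit_sell(price=100, qty=1): fills=none; bids=[-] asks=[#2:1@100]
After op 3 cancel(order #2): fills=none; bids=[-] asks=[-]
After op 4 [order #3] limit_buy(price=103, qty=9): fills=none; bids=[#3:9@103] asks=[-]
After op 5 [order #4] market_sell(qty=4): fills=#3x#4:4@103; bids=[#3:5@103] asks=[-]
After op 6 cancel(order #3): fills=none; bids=[-] asks=[-]

Answer: bid=- ask=-
bid=- ask=100
bid=- ask=-
bid=103 ask=-
bid=103 ask=-
bid=- ask=-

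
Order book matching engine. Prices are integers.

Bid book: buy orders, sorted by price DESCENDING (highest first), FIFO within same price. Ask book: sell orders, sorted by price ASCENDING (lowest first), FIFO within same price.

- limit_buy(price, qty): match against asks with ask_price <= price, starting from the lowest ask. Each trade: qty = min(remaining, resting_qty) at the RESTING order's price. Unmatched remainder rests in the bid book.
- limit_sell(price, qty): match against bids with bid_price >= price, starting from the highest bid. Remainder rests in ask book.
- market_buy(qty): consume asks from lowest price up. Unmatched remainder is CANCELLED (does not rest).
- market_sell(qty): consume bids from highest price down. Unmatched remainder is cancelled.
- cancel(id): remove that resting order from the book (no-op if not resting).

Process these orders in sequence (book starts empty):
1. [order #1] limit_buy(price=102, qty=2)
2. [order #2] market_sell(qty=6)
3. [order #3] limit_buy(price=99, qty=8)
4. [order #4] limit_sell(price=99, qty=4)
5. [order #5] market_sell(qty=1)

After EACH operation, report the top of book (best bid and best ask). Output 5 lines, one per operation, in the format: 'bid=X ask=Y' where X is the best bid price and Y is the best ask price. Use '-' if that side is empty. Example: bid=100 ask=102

After op 1 [order #1] limit_buy(price=102, qty=2): fills=none; bids=[#1:2@102] asks=[-]
After op 2 [order #2] market_sell(qty=6): fills=#1x#2:2@102; bids=[-] asks=[-]
After op 3 [order #3] limit_buy(price=99, qty=8): fills=none; bids=[#3:8@99] asks=[-]
After op 4 [order #4] limit_sell(price=99, qty=4): fills=#3x#4:4@99; bids=[#3:4@99] asks=[-]
After op 5 [order #5] market_sell(qty=1): fills=#3x#5:1@99; bids=[#3:3@99] asks=[-]

Answer: bid=102 ask=-
bid=- ask=-
bid=99 ask=-
bid=99 ask=-
bid=99 ask=-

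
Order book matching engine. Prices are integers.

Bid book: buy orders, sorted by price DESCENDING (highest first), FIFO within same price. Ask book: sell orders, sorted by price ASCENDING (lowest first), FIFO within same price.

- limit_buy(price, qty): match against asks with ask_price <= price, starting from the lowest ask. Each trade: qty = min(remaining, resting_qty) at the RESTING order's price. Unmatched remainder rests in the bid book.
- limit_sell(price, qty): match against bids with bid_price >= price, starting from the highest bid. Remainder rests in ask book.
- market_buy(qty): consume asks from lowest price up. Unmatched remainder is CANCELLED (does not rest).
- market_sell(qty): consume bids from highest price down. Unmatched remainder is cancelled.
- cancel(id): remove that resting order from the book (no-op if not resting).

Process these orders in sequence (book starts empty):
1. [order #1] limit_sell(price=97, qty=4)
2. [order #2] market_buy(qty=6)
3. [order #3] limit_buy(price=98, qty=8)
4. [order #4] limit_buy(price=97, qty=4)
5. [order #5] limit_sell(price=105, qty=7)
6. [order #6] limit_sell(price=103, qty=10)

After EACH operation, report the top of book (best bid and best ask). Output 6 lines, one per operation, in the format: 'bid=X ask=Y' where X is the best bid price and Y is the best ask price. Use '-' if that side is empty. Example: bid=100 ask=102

After op 1 [order #1] limit_sell(price=97, qty=4): fills=none; bids=[-] asks=[#1:4@97]
After op 2 [order #2] market_buy(qty=6): fills=#2x#1:4@97; bids=[-] asks=[-]
After op 3 [order #3] limit_buy(price=98, qty=8): fills=none; bids=[#3:8@98] asks=[-]
After op 4 [order #4] limit_buy(price=97, qty=4): fills=none; bids=[#3:8@98 #4:4@97] asks=[-]
After op 5 [order #5] limit_sell(price=105, qty=7): fills=none; bids=[#3:8@98 #4:4@97] asks=[#5:7@105]
After op 6 [order #6] limit_sell(price=103, qty=10): fills=none; bids=[#3:8@98 #4:4@97] asks=[#6:10@103 #5:7@105]

Answer: bid=- ask=97
bid=- ask=-
bid=98 ask=-
bid=98 ask=-
bid=98 ask=105
bid=98 ask=103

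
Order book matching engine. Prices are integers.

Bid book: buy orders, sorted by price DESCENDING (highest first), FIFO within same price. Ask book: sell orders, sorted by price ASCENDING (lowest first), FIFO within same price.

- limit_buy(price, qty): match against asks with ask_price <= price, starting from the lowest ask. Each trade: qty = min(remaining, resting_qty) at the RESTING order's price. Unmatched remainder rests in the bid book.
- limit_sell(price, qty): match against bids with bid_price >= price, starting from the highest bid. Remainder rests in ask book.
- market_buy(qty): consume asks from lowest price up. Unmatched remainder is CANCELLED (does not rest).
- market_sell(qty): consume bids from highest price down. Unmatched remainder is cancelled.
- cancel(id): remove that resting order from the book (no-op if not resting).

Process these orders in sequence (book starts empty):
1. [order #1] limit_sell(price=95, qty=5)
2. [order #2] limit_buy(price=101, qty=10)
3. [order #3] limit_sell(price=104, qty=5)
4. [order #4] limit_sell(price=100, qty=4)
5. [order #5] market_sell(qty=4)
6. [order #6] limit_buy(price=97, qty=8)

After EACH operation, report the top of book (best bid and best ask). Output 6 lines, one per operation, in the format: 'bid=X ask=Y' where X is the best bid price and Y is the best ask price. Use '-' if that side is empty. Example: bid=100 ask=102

After op 1 [order #1] limit_sell(price=95, qty=5): fills=none; bids=[-] asks=[#1:5@95]
After op 2 [order #2] limit_buy(price=101, qty=10): fills=#2x#1:5@95; bids=[#2:5@101] asks=[-]
After op 3 [order #3] limit_sell(price=104, qty=5): fills=none; bids=[#2:5@101] asks=[#3:5@104]
After op 4 [order #4] limit_sell(price=100, qty=4): fills=#2x#4:4@101; bids=[#2:1@101] asks=[#3:5@104]
After op 5 [order #5] market_sell(qty=4): fills=#2x#5:1@101; bids=[-] asks=[#3:5@104]
After op 6 [order #6] limit_buy(price=97, qty=8): fills=none; bids=[#6:8@97] asks=[#3:5@104]

Answer: bid=- ask=95
bid=101 ask=-
bid=101 ask=104
bid=101 ask=104
bid=- ask=104
bid=97 ask=104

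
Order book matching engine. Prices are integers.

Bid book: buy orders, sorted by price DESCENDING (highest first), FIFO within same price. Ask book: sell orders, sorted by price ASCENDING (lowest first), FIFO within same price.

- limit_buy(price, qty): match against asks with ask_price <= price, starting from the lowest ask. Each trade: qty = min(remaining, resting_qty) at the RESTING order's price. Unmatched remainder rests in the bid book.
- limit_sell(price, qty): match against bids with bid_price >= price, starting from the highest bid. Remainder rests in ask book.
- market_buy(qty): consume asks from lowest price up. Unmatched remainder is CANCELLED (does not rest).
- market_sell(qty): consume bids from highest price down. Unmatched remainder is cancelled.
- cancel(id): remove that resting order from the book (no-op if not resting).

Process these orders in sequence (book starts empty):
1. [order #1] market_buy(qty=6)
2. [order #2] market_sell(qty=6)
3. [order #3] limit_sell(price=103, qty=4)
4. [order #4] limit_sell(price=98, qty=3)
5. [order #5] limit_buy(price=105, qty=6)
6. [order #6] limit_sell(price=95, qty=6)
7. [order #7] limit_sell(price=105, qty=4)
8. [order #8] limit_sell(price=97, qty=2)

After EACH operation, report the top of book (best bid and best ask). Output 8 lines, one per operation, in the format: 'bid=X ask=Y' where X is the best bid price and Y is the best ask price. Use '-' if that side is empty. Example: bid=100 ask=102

Answer: bid=- ask=-
bid=- ask=-
bid=- ask=103
bid=- ask=98
bid=- ask=103
bid=- ask=95
bid=- ask=95
bid=- ask=95

Derivation:
After op 1 [order #1] market_buy(qty=6): fills=none; bids=[-] asks=[-]
After op 2 [order #2] market_sell(qty=6): fills=none; bids=[-] asks=[-]
After op 3 [order #3] limit_sell(price=103, qty=4): fills=none; bids=[-] asks=[#3:4@103]
After op 4 [order #4] limit_sell(price=98, qty=3): fills=none; bids=[-] asks=[#4:3@98 #3:4@103]
After op 5 [order #5] limit_buy(price=105, qty=6): fills=#5x#4:3@98 #5x#3:3@103; bids=[-] asks=[#3:1@103]
After op 6 [order #6] limit_sell(price=95, qty=6): fills=none; bids=[-] asks=[#6:6@95 #3:1@103]
After op 7 [order #7] limit_sell(price=105, qty=4): fills=none; bids=[-] asks=[#6:6@95 #3:1@103 #7:4@105]
After op 8 [order #8] limit_sell(price=97, qty=2): fills=none; bids=[-] asks=[#6:6@95 #8:2@97 #3:1@103 #7:4@105]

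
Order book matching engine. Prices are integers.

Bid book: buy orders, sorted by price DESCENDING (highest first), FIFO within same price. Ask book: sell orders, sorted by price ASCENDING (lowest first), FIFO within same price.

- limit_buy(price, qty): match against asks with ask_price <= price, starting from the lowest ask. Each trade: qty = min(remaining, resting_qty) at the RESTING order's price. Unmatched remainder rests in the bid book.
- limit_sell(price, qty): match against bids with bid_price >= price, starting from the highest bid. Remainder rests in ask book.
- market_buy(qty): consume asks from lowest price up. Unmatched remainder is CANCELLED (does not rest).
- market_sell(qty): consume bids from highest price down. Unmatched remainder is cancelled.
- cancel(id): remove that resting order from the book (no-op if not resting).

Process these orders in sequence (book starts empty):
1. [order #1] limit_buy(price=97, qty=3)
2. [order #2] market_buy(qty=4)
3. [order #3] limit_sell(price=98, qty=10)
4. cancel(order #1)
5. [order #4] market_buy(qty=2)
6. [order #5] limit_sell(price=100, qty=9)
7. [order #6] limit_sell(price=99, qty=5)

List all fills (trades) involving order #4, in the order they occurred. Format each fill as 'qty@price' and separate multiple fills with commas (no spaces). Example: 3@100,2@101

Answer: 2@98

Derivation:
After op 1 [order #1] limit_buy(price=97, qty=3): fills=none; bids=[#1:3@97] asks=[-]
After op 2 [order #2] market_buy(qty=4): fills=none; bids=[#1:3@97] asks=[-]
After op 3 [order #3] limit_sell(price=98, qty=10): fills=none; bids=[#1:3@97] asks=[#3:10@98]
After op 4 cancel(order #1): fills=none; bids=[-] asks=[#3:10@98]
After op 5 [order #4] market_buy(qty=2): fills=#4x#3:2@98; bids=[-] asks=[#3:8@98]
After op 6 [order #5] limit_sell(price=100, qty=9): fills=none; bids=[-] asks=[#3:8@98 #5:9@100]
After op 7 [order #6] limit_sell(price=99, qty=5): fills=none; bids=[-] asks=[#3:8@98 #6:5@99 #5:9@100]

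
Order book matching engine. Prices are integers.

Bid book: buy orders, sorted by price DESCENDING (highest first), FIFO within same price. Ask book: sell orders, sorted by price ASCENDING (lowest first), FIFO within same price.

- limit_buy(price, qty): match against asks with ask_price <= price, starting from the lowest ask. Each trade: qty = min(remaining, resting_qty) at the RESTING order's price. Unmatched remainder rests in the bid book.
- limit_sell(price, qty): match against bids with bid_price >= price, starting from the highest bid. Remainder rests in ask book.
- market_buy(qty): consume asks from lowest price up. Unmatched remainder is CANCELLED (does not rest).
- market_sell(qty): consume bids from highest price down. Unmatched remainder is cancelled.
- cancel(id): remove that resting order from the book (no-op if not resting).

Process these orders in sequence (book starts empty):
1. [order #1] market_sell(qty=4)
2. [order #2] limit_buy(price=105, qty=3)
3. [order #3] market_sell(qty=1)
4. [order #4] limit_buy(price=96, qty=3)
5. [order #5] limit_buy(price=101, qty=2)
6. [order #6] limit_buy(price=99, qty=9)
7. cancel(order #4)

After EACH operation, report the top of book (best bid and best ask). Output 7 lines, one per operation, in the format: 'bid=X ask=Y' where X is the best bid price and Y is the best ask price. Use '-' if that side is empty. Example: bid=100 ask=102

After op 1 [order #1] market_sell(qty=4): fills=none; bids=[-] asks=[-]
After op 2 [order #2] limit_buy(price=105, qty=3): fills=none; bids=[#2:3@105] asks=[-]
After op 3 [order #3] market_sell(qty=1): fills=#2x#3:1@105; bids=[#2:2@105] asks=[-]
After op 4 [order #4] limit_buy(price=96, qty=3): fills=none; bids=[#2:2@105 #4:3@96] asks=[-]
After op 5 [order #5] limit_buy(price=101, qty=2): fills=none; bids=[#2:2@105 #5:2@101 #4:3@96] asks=[-]
After op 6 [order #6] limit_buy(price=99, qty=9): fills=none; bids=[#2:2@105 #5:2@101 #6:9@99 #4:3@96] asks=[-]
After op 7 cancel(order #4): fills=none; bids=[#2:2@105 #5:2@101 #6:9@99] asks=[-]

Answer: bid=- ask=-
bid=105 ask=-
bid=105 ask=-
bid=105 ask=-
bid=105 ask=-
bid=105 ask=-
bid=105 ask=-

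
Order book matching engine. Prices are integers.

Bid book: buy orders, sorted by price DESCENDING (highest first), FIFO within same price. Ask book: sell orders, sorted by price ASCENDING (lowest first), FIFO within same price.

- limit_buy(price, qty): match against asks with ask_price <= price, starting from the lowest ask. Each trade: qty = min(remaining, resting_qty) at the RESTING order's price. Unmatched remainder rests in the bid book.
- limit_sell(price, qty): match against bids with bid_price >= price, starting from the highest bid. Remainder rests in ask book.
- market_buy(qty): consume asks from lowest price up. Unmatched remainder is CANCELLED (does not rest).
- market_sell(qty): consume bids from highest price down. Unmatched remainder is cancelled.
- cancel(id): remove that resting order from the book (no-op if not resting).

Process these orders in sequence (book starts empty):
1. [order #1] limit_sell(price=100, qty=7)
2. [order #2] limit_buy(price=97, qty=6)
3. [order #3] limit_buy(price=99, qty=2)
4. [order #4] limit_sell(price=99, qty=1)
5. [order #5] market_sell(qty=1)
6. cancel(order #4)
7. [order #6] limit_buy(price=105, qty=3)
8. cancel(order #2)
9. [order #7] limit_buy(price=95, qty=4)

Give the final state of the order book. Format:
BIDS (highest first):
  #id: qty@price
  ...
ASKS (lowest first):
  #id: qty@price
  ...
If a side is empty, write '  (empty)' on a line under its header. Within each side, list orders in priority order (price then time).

After op 1 [order #1] limit_sell(price=100, qty=7): fills=none; bids=[-] asks=[#1:7@100]
After op 2 [order #2] limit_buy(price=97, qty=6): fills=none; bids=[#2:6@97] asks=[#1:7@100]
After op 3 [order #3] limit_buy(price=99, qty=2): fills=none; bids=[#3:2@99 #2:6@97] asks=[#1:7@100]
After op 4 [order #4] limit_sell(price=99, qty=1): fills=#3x#4:1@99; bids=[#3:1@99 #2:6@97] asks=[#1:7@100]
After op 5 [order #5] market_sell(qty=1): fills=#3x#5:1@99; bids=[#2:6@97] asks=[#1:7@100]
After op 6 cancel(order #4): fills=none; bids=[#2:6@97] asks=[#1:7@100]
After op 7 [order #6] limit_buy(price=105, qty=3): fills=#6x#1:3@100; bids=[#2:6@97] asks=[#1:4@100]
After op 8 cancel(order #2): fills=none; bids=[-] asks=[#1:4@100]
After op 9 [order #7] limit_buy(price=95, qty=4): fills=none; bids=[#7:4@95] asks=[#1:4@100]

Answer: BIDS (highest first):
  #7: 4@95
ASKS (lowest first):
  #1: 4@100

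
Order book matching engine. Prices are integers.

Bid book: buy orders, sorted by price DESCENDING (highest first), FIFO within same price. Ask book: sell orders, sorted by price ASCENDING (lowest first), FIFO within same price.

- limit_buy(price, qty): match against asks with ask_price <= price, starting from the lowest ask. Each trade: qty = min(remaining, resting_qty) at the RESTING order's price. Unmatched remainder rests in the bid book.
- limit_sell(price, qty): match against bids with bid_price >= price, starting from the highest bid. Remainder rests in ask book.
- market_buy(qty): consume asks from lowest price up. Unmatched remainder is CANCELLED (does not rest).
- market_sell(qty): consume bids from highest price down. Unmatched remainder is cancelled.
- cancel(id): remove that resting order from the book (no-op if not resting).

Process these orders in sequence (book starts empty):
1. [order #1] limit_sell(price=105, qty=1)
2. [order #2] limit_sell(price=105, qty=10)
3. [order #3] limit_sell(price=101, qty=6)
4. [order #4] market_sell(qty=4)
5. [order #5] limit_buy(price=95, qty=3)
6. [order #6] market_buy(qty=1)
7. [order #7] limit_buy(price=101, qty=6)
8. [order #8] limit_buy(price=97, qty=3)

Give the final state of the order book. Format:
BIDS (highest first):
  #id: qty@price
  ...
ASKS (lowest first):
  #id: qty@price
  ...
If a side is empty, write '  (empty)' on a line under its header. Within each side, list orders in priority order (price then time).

Answer: BIDS (highest first):
  #7: 1@101
  #8: 3@97
  #5: 3@95
ASKS (lowest first):
  #1: 1@105
  #2: 10@105

Derivation:
After op 1 [order #1] limit_sell(price=105, qty=1): fills=none; bids=[-] asks=[#1:1@105]
After op 2 [order #2] limit_sell(price=105, qty=10): fills=none; bids=[-] asks=[#1:1@105 #2:10@105]
After op 3 [order #3] limit_sell(price=101, qty=6): fills=none; bids=[-] asks=[#3:6@101 #1:1@105 #2:10@105]
After op 4 [order #4] market_sell(qty=4): fills=none; bids=[-] asks=[#3:6@101 #1:1@105 #2:10@105]
After op 5 [order #5] limit_buy(price=95, qty=3): fills=none; bids=[#5:3@95] asks=[#3:6@101 #1:1@105 #2:10@105]
After op 6 [order #6] market_buy(qty=1): fills=#6x#3:1@101; bids=[#5:3@95] asks=[#3:5@101 #1:1@105 #2:10@105]
After op 7 [order #7] limit_buy(price=101, qty=6): fills=#7x#3:5@101; bids=[#7:1@101 #5:3@95] asks=[#1:1@105 #2:10@105]
After op 8 [order #8] limit_buy(price=97, qty=3): fills=none; bids=[#7:1@101 #8:3@97 #5:3@95] asks=[#1:1@105 #2:10@105]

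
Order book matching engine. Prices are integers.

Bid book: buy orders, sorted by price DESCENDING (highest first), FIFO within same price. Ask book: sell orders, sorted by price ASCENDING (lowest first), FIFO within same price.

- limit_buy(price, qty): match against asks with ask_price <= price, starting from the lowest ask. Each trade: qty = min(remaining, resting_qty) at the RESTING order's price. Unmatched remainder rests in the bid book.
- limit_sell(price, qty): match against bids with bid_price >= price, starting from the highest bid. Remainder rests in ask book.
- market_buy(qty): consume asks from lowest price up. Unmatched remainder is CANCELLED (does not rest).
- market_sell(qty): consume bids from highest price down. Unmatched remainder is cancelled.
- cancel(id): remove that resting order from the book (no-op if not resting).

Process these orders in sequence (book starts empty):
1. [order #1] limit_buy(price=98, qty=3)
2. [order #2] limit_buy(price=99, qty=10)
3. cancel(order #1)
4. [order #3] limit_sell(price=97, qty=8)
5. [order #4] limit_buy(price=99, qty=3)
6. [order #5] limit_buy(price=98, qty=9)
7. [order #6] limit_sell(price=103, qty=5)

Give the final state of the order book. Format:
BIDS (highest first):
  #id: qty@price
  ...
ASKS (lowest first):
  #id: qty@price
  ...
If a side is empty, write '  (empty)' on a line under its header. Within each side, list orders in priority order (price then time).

Answer: BIDS (highest first):
  #2: 2@99
  #4: 3@99
  #5: 9@98
ASKS (lowest first):
  #6: 5@103

Derivation:
After op 1 [order #1] limit_buy(price=98, qty=3): fills=none; bids=[#1:3@98] asks=[-]
After op 2 [order #2] limit_buy(price=99, qty=10): fills=none; bids=[#2:10@99 #1:3@98] asks=[-]
After op 3 cancel(order #1): fills=none; bids=[#2:10@99] asks=[-]
After op 4 [order #3] limit_sell(price=97, qty=8): fills=#2x#3:8@99; bids=[#2:2@99] asks=[-]
After op 5 [order #4] limit_buy(price=99, qty=3): fills=none; bids=[#2:2@99 #4:3@99] asks=[-]
After op 6 [order #5] limit_buy(price=98, qty=9): fills=none; bids=[#2:2@99 #4:3@99 #5:9@98] asks=[-]
After op 7 [order #6] limit_sell(price=103, qty=5): fills=none; bids=[#2:2@99 #4:3@99 #5:9@98] asks=[#6:5@103]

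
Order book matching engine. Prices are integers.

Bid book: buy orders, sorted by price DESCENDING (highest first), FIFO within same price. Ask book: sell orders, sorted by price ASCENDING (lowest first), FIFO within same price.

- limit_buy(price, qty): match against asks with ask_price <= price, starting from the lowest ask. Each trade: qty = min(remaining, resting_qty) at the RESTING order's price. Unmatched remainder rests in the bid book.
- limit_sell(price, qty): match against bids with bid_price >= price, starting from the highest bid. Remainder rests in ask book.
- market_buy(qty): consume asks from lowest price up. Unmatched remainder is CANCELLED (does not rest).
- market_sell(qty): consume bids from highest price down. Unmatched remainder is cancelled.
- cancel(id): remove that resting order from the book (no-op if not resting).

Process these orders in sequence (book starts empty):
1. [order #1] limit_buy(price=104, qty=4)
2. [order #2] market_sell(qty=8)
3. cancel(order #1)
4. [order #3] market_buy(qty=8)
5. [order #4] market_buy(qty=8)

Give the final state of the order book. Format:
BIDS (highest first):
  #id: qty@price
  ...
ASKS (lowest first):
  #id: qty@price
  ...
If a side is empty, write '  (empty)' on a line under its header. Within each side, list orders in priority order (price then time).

Answer: BIDS (highest first):
  (empty)
ASKS (lowest first):
  (empty)

Derivation:
After op 1 [order #1] limit_buy(price=104, qty=4): fills=none; bids=[#1:4@104] asks=[-]
After op 2 [order #2] market_sell(qty=8): fills=#1x#2:4@104; bids=[-] asks=[-]
After op 3 cancel(order #1): fills=none; bids=[-] asks=[-]
After op 4 [order #3] market_buy(qty=8): fills=none; bids=[-] asks=[-]
After op 5 [order #4] market_buy(qty=8): fills=none; bids=[-] asks=[-]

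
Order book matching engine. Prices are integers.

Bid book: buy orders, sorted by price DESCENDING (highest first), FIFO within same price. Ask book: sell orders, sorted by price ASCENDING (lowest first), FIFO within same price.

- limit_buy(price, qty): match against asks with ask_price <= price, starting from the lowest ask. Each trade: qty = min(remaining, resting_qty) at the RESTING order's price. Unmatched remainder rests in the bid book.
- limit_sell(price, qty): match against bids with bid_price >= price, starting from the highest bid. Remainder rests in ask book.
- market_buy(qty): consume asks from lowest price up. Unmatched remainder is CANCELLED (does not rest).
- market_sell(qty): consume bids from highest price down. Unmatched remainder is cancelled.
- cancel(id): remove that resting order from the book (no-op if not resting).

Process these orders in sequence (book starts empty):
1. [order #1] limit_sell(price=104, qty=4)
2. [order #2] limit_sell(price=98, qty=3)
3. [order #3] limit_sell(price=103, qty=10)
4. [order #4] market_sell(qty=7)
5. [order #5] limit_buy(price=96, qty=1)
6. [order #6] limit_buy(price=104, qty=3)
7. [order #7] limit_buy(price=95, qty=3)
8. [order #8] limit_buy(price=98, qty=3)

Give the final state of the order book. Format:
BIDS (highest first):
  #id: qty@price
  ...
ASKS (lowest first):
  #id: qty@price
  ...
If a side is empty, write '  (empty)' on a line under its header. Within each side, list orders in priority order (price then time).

Answer: BIDS (highest first):
  #8: 3@98
  #5: 1@96
  #7: 3@95
ASKS (lowest first):
  #3: 10@103
  #1: 4@104

Derivation:
After op 1 [order #1] limit_sell(price=104, qty=4): fills=none; bids=[-] asks=[#1:4@104]
After op 2 [order #2] limit_sell(price=98, qty=3): fills=none; bids=[-] asks=[#2:3@98 #1:4@104]
After op 3 [order #3] limit_sell(price=103, qty=10): fills=none; bids=[-] asks=[#2:3@98 #3:10@103 #1:4@104]
After op 4 [order #4] market_sell(qty=7): fills=none; bids=[-] asks=[#2:3@98 #3:10@103 #1:4@104]
After op 5 [order #5] limit_buy(price=96, qty=1): fills=none; bids=[#5:1@96] asks=[#2:3@98 #3:10@103 #1:4@104]
After op 6 [order #6] limit_buy(price=104, qty=3): fills=#6x#2:3@98; bids=[#5:1@96] asks=[#3:10@103 #1:4@104]
After op 7 [order #7] limit_buy(price=95, qty=3): fills=none; bids=[#5:1@96 #7:3@95] asks=[#3:10@103 #1:4@104]
After op 8 [order #8] limit_buy(price=98, qty=3): fills=none; bids=[#8:3@98 #5:1@96 #7:3@95] asks=[#3:10@103 #1:4@104]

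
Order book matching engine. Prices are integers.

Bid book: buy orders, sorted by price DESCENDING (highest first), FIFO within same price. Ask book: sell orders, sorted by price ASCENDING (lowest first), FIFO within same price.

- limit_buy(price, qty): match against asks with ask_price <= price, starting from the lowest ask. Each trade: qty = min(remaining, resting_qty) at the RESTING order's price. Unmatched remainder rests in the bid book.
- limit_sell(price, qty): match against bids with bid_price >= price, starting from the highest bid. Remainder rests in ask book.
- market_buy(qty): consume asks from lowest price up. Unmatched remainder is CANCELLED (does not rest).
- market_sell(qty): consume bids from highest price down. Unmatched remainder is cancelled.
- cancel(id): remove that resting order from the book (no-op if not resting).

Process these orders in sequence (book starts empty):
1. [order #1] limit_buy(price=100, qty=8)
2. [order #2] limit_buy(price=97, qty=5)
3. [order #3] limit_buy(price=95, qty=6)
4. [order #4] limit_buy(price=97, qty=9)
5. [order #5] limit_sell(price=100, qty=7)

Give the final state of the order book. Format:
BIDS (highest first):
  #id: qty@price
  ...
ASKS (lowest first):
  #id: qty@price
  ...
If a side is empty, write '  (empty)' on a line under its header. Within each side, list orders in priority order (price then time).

Answer: BIDS (highest first):
  #1: 1@100
  #2: 5@97
  #4: 9@97
  #3: 6@95
ASKS (lowest first):
  (empty)

Derivation:
After op 1 [order #1] limit_buy(price=100, qty=8): fills=none; bids=[#1:8@100] asks=[-]
After op 2 [order #2] limit_buy(price=97, qty=5): fills=none; bids=[#1:8@100 #2:5@97] asks=[-]
After op 3 [order #3] limit_buy(price=95, qty=6): fills=none; bids=[#1:8@100 #2:5@97 #3:6@95] asks=[-]
After op 4 [order #4] limit_buy(price=97, qty=9): fills=none; bids=[#1:8@100 #2:5@97 #4:9@97 #3:6@95] asks=[-]
After op 5 [order #5] limit_sell(price=100, qty=7): fills=#1x#5:7@100; bids=[#1:1@100 #2:5@97 #4:9@97 #3:6@95] asks=[-]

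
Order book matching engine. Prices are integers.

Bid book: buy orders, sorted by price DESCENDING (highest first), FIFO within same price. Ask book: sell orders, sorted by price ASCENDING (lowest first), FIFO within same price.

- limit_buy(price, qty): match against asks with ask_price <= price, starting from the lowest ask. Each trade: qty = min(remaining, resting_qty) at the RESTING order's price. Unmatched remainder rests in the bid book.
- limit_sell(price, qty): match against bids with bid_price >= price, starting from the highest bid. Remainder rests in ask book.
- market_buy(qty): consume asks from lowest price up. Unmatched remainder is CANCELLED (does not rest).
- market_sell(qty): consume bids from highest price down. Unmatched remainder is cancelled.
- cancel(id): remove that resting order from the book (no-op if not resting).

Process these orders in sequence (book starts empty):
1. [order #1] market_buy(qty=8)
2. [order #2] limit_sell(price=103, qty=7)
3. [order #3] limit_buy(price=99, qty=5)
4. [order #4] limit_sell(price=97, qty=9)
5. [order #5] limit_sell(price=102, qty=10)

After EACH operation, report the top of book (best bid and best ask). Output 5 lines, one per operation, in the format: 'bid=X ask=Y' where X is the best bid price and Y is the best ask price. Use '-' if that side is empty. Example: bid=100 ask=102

After op 1 [order #1] market_buy(qty=8): fills=none; bids=[-] asks=[-]
After op 2 [order #2] limit_sell(price=103, qty=7): fills=none; bids=[-] asks=[#2:7@103]
After op 3 [order #3] limit_buy(price=99, qty=5): fills=none; bids=[#3:5@99] asks=[#2:7@103]
After op 4 [order #4] limit_sell(price=97, qty=9): fills=#3x#4:5@99; bids=[-] asks=[#4:4@97 #2:7@103]
After op 5 [order #5] limit_sell(price=102, qty=10): fills=none; bids=[-] asks=[#4:4@97 #5:10@102 #2:7@103]

Answer: bid=- ask=-
bid=- ask=103
bid=99 ask=103
bid=- ask=97
bid=- ask=97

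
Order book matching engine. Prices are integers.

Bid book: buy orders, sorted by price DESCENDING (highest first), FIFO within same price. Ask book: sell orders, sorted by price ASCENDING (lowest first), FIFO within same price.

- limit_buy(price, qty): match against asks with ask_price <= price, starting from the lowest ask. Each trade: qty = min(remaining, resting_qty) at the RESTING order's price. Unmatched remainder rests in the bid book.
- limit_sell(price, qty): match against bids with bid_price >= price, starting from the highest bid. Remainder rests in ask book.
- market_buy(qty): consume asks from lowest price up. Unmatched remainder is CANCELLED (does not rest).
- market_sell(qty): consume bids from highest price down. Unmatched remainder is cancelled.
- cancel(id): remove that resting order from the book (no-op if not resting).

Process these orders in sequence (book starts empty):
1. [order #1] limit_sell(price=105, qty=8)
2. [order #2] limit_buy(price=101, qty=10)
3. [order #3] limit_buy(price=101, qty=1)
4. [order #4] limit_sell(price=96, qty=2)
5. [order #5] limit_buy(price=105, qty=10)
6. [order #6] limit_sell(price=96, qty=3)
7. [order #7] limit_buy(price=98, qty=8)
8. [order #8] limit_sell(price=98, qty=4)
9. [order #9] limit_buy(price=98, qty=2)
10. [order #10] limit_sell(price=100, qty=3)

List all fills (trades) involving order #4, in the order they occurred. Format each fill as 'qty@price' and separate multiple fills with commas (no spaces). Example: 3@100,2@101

After op 1 [order #1] limit_sell(price=105, qty=8): fills=none; bids=[-] asks=[#1:8@105]
After op 2 [order #2] limit_buy(price=101, qty=10): fills=none; bids=[#2:10@101] asks=[#1:8@105]
After op 3 [order #3] limit_buy(price=101, qty=1): fills=none; bids=[#2:10@101 #3:1@101] asks=[#1:8@105]
After op 4 [order #4] limit_sell(price=96, qty=2): fills=#2x#4:2@101; bids=[#2:8@101 #3:1@101] asks=[#1:8@105]
After op 5 [order #5] limit_buy(price=105, qty=10): fills=#5x#1:8@105; bids=[#5:2@105 #2:8@101 #3:1@101] asks=[-]
After op 6 [order #6] limit_sell(price=96, qty=3): fills=#5x#6:2@105 #2x#6:1@101; bids=[#2:7@101 #3:1@101] asks=[-]
After op 7 [order #7] limit_buy(price=98, qty=8): fills=none; bids=[#2:7@101 #3:1@101 #7:8@98] asks=[-]
After op 8 [order #8] limit_sell(price=98, qty=4): fills=#2x#8:4@101; bids=[#2:3@101 #3:1@101 #7:8@98] asks=[-]
After op 9 [order #9] limit_buy(price=98, qty=2): fills=none; bids=[#2:3@101 #3:1@101 #7:8@98 #9:2@98] asks=[-]
After op 10 [order #10] limit_sell(price=100, qty=3): fills=#2x#10:3@101; bids=[#3:1@101 #7:8@98 #9:2@98] asks=[-]

Answer: 2@101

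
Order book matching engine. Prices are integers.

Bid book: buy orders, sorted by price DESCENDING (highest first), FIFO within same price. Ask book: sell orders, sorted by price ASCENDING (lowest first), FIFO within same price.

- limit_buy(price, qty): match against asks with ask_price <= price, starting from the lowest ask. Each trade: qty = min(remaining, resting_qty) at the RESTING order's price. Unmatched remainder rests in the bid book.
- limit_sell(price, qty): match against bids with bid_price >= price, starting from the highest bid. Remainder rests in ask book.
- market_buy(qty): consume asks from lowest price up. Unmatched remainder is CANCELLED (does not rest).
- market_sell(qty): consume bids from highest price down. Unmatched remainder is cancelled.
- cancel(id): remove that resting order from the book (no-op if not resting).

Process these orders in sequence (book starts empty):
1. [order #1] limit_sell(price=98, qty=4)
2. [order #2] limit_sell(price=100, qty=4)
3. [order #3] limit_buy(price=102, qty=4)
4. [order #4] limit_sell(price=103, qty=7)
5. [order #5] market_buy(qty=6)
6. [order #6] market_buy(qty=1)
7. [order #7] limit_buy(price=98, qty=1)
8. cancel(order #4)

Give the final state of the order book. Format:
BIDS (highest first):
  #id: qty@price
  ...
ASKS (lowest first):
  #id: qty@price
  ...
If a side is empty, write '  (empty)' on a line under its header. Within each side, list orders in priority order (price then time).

Answer: BIDS (highest first):
  #7: 1@98
ASKS (lowest first):
  (empty)

Derivation:
After op 1 [order #1] limit_sell(price=98, qty=4): fills=none; bids=[-] asks=[#1:4@98]
After op 2 [order #2] limit_sell(price=100, qty=4): fills=none; bids=[-] asks=[#1:4@98 #2:4@100]
After op 3 [order #3] limit_buy(price=102, qty=4): fills=#3x#1:4@98; bids=[-] asks=[#2:4@100]
After op 4 [order #4] limit_sell(price=103, qty=7): fills=none; bids=[-] asks=[#2:4@100 #4:7@103]
After op 5 [order #5] market_buy(qty=6): fills=#5x#2:4@100 #5x#4:2@103; bids=[-] asks=[#4:5@103]
After op 6 [order #6] market_buy(qty=1): fills=#6x#4:1@103; bids=[-] asks=[#4:4@103]
After op 7 [order #7] limit_buy(price=98, qty=1): fills=none; bids=[#7:1@98] asks=[#4:4@103]
After op 8 cancel(order #4): fills=none; bids=[#7:1@98] asks=[-]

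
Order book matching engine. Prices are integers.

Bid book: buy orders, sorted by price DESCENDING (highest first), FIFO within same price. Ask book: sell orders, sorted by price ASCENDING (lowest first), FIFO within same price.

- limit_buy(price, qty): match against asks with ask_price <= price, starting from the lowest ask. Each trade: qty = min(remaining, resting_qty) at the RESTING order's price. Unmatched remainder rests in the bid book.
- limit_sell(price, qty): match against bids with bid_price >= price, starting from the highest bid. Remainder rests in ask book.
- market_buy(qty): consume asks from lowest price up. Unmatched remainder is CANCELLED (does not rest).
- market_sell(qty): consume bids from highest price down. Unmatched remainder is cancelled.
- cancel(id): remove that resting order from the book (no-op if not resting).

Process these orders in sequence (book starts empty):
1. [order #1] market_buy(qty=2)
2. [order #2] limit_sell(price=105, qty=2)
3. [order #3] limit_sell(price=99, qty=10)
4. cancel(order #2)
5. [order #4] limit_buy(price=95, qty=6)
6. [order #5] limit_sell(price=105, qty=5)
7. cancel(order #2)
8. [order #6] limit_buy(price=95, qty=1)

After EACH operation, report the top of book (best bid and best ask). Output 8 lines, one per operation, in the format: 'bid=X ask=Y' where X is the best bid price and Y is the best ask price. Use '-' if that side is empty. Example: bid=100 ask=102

Answer: bid=- ask=-
bid=- ask=105
bid=- ask=99
bid=- ask=99
bid=95 ask=99
bid=95 ask=99
bid=95 ask=99
bid=95 ask=99

Derivation:
After op 1 [order #1] market_buy(qty=2): fills=none; bids=[-] asks=[-]
After op 2 [order #2] limit_sell(price=105, qty=2): fills=none; bids=[-] asks=[#2:2@105]
After op 3 [order #3] limit_sell(price=99, qty=10): fills=none; bids=[-] asks=[#3:10@99 #2:2@105]
After op 4 cancel(order #2): fills=none; bids=[-] asks=[#3:10@99]
After op 5 [order #4] limit_buy(price=95, qty=6): fills=none; bids=[#4:6@95] asks=[#3:10@99]
After op 6 [order #5] limit_sell(price=105, qty=5): fills=none; bids=[#4:6@95] asks=[#3:10@99 #5:5@105]
After op 7 cancel(order #2): fills=none; bids=[#4:6@95] asks=[#3:10@99 #5:5@105]
After op 8 [order #6] limit_buy(price=95, qty=1): fills=none; bids=[#4:6@95 #6:1@95] asks=[#3:10@99 #5:5@105]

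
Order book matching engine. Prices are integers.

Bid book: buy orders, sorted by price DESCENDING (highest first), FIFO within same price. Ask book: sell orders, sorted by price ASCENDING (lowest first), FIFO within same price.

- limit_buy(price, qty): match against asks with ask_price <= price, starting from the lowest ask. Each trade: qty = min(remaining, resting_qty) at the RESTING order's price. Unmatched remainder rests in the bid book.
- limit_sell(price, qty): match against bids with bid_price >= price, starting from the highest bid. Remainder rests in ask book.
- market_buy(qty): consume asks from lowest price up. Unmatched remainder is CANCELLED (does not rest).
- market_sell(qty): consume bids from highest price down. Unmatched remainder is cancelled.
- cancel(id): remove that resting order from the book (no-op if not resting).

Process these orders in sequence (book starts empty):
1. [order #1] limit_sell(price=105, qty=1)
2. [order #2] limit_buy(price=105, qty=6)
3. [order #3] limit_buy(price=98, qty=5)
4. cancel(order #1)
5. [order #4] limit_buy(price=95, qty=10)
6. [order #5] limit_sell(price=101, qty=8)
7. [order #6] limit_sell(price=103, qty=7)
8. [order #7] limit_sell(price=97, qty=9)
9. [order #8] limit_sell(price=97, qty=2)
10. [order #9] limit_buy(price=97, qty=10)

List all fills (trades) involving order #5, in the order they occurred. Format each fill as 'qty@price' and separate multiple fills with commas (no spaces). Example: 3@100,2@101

After op 1 [order #1] limit_sell(price=105, qty=1): fills=none; bids=[-] asks=[#1:1@105]
After op 2 [order #2] limit_buy(price=105, qty=6): fills=#2x#1:1@105; bids=[#2:5@105] asks=[-]
After op 3 [order #3] limit_buy(price=98, qty=5): fills=none; bids=[#2:5@105 #3:5@98] asks=[-]
After op 4 cancel(order #1): fills=none; bids=[#2:5@105 #3:5@98] asks=[-]
After op 5 [order #4] limit_buy(price=95, qty=10): fills=none; bids=[#2:5@105 #3:5@98 #4:10@95] asks=[-]
After op 6 [order #5] limit_sell(price=101, qty=8): fills=#2x#5:5@105; bids=[#3:5@98 #4:10@95] asks=[#5:3@101]
After op 7 [order #6] limit_sell(price=103, qty=7): fills=none; bids=[#3:5@98 #4:10@95] asks=[#5:3@101 #6:7@103]
After op 8 [order #7] limit_sell(price=97, qty=9): fills=#3x#7:5@98; bids=[#4:10@95] asks=[#7:4@97 #5:3@101 #6:7@103]
After op 9 [order #8] limit_sell(price=97, qty=2): fills=none; bids=[#4:10@95] asks=[#7:4@97 #8:2@97 #5:3@101 #6:7@103]
After op 10 [order #9] limit_buy(price=97, qty=10): fills=#9x#7:4@97 #9x#8:2@97; bids=[#9:4@97 #4:10@95] asks=[#5:3@101 #6:7@103]

Answer: 5@105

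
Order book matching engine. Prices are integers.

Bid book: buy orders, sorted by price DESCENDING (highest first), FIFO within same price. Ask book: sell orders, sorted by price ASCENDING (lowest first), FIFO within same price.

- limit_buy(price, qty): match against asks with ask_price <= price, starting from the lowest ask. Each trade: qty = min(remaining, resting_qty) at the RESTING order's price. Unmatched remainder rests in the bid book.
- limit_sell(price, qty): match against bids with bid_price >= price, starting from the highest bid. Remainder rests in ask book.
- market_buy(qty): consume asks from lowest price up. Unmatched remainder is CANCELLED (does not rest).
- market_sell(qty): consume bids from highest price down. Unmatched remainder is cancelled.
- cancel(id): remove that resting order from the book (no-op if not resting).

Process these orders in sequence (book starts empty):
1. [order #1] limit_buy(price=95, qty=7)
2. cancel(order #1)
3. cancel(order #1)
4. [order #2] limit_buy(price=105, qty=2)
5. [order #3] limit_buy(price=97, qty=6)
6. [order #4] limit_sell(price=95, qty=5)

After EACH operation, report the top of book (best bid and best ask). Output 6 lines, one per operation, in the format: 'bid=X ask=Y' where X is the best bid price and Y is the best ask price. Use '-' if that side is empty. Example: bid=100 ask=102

Answer: bid=95 ask=-
bid=- ask=-
bid=- ask=-
bid=105 ask=-
bid=105 ask=-
bid=97 ask=-

Derivation:
After op 1 [order #1] limit_buy(price=95, qty=7): fills=none; bids=[#1:7@95] asks=[-]
After op 2 cancel(order #1): fills=none; bids=[-] asks=[-]
After op 3 cancel(order #1): fills=none; bids=[-] asks=[-]
After op 4 [order #2] limit_buy(price=105, qty=2): fills=none; bids=[#2:2@105] asks=[-]
After op 5 [order #3] limit_buy(price=97, qty=6): fills=none; bids=[#2:2@105 #3:6@97] asks=[-]
After op 6 [order #4] limit_sell(price=95, qty=5): fills=#2x#4:2@105 #3x#4:3@97; bids=[#3:3@97] asks=[-]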